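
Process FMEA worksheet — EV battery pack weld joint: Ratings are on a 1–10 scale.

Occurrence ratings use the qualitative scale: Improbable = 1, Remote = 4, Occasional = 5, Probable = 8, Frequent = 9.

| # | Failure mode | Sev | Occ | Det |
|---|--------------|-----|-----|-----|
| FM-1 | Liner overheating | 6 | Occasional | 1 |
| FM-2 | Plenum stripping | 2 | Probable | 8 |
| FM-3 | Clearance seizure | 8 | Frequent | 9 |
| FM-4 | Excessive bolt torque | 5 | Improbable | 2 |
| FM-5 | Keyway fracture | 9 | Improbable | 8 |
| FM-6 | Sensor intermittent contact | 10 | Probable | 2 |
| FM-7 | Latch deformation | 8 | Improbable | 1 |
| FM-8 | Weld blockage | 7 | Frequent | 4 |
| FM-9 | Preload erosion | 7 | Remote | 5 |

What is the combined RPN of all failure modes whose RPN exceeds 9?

1440

RPN = Severity × Occurrence × Detection:
  FM-1: 6 × 5 × 1 = 30
  FM-2: 2 × 8 × 8 = 128
  FM-3: 8 × 9 × 9 = 648
  FM-4: 5 × 1 × 2 = 10
  FM-5: 9 × 1 × 8 = 72
  FM-6: 10 × 8 × 2 = 160
  FM-7: 8 × 1 × 1 = 8
  FM-8: 7 × 9 × 4 = 252
  FM-9: 7 × 4 × 5 = 140
RPN > 9: FM-1 (30), FM-2 (128), FM-3 (648), FM-4 (10), FM-5 (72), FM-6 (160), FM-8 (252), FM-9 (140).
Sum: 30 + 128 + 648 + 10 + 72 + 160 + 252 + 140 = 1440.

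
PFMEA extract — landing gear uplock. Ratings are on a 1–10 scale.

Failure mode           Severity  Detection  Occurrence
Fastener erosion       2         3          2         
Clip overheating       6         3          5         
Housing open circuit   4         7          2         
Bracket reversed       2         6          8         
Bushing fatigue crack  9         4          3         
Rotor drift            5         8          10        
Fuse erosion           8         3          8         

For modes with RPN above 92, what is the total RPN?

RPN = Severity × Occurrence × Detection:
  Fastener erosion: 2 × 2 × 3 = 12
  Clip overheating: 6 × 5 × 3 = 90
  Housing open circuit: 4 × 2 × 7 = 56
  Bracket reversed: 2 × 8 × 6 = 96
  Bushing fatigue crack: 9 × 3 × 4 = 108
  Rotor drift: 5 × 10 × 8 = 400
  Fuse erosion: 8 × 8 × 3 = 192
RPN > 92: Bracket reversed (96), Bushing fatigue crack (108), Rotor drift (400), Fuse erosion (192).
Sum: 96 + 108 + 400 + 192 = 796.

796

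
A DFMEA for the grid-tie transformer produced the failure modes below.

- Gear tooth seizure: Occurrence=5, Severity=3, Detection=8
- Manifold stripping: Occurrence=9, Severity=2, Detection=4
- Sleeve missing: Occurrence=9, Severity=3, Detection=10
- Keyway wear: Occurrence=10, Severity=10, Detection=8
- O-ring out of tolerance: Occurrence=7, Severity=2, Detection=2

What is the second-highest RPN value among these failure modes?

270

RPN = Severity × Occurrence × Detection:
  Gear tooth seizure: 3 × 5 × 8 = 120
  Manifold stripping: 2 × 9 × 4 = 72
  Sleeve missing: 3 × 9 × 10 = 270
  Keyway wear: 10 × 10 × 8 = 800
  O-ring out of tolerance: 2 × 7 × 2 = 28
Sorted descending: 800, 270, 120, 72, 28.
The second-highest RPN is 270 (Sleeve missing).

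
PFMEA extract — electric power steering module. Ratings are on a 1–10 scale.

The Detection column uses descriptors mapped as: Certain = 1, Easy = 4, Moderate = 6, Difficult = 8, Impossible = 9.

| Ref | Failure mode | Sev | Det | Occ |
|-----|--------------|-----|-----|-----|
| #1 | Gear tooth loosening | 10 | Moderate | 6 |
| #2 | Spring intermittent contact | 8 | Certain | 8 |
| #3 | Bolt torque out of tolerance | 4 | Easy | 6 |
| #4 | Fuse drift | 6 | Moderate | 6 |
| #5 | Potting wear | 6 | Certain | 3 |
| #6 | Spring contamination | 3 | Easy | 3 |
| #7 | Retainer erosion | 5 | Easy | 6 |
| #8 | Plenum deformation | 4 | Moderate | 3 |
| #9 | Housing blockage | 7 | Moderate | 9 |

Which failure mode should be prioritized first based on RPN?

RPN = Severity × Occurrence × Detection:
  #1: 10 × 6 × 6 = 360
  #2: 8 × 8 × 1 = 64
  #3: 4 × 6 × 4 = 96
  #4: 6 × 6 × 6 = 216
  #5: 6 × 3 × 1 = 18
  #6: 3 × 3 × 4 = 36
  #7: 5 × 6 × 4 = 120
  #8: 4 × 3 × 6 = 72
  #9: 7 × 9 × 6 = 378
Highest RPN is 378 → #9.

#9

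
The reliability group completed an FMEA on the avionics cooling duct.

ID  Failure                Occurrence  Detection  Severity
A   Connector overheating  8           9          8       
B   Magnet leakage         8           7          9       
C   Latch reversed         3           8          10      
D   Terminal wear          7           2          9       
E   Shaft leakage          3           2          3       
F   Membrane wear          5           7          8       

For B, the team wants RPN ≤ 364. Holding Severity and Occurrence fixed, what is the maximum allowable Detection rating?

B: S=9, O=8, D=7 → current RPN = 504.
Fixed product = 72. Need 72 × D ≤ 364, so D ≤ 364/72 = 5.06.
Maximum integer Detection rating = 5 (gives RPN 360; D=6 would give 432 > 364).

5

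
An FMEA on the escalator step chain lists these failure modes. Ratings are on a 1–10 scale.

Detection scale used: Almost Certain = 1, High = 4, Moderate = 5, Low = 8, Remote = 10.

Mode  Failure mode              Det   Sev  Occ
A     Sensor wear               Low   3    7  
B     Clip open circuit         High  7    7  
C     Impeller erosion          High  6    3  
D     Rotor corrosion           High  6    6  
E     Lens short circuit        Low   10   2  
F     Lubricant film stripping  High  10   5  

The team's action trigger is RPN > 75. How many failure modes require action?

5

RPN = Severity × Occurrence × Detection:
  A: 3 × 7 × 8 = 168
  B: 7 × 7 × 4 = 196
  C: 6 × 3 × 4 = 72
  D: 6 × 6 × 4 = 144
  E: 10 × 2 × 8 = 160
  F: 10 × 5 × 4 = 200
Modes with RPN > 75: A (168), B (196), D (144), E (160), F (200) → 5.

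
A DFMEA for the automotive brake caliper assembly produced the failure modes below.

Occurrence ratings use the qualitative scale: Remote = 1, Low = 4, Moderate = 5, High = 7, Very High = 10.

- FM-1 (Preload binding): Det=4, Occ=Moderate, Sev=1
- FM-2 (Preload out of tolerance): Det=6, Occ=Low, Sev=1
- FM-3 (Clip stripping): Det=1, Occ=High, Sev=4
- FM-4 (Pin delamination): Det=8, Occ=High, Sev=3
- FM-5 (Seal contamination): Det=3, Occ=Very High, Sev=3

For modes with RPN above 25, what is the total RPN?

RPN = Severity × Occurrence × Detection:
  FM-1: 1 × 5 × 4 = 20
  FM-2: 1 × 4 × 6 = 24
  FM-3: 4 × 7 × 1 = 28
  FM-4: 3 × 7 × 8 = 168
  FM-5: 3 × 10 × 3 = 90
RPN > 25: FM-3 (28), FM-4 (168), FM-5 (90).
Sum: 28 + 168 + 90 = 286.

286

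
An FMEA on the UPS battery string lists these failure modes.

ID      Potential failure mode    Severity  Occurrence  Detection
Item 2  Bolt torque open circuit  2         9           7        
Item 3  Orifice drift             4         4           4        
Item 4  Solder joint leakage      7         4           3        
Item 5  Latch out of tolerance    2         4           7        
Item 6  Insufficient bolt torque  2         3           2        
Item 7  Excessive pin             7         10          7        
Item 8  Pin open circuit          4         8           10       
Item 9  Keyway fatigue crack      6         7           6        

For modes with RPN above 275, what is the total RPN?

RPN = Severity × Occurrence × Detection:
  Item 2: 2 × 9 × 7 = 126
  Item 3: 4 × 4 × 4 = 64
  Item 4: 7 × 4 × 3 = 84
  Item 5: 2 × 4 × 7 = 56
  Item 6: 2 × 3 × 2 = 12
  Item 7: 7 × 10 × 7 = 490
  Item 8: 4 × 8 × 10 = 320
  Item 9: 6 × 7 × 6 = 252
RPN > 275: Item 7 (490), Item 8 (320).
Sum: 490 + 320 = 810.

810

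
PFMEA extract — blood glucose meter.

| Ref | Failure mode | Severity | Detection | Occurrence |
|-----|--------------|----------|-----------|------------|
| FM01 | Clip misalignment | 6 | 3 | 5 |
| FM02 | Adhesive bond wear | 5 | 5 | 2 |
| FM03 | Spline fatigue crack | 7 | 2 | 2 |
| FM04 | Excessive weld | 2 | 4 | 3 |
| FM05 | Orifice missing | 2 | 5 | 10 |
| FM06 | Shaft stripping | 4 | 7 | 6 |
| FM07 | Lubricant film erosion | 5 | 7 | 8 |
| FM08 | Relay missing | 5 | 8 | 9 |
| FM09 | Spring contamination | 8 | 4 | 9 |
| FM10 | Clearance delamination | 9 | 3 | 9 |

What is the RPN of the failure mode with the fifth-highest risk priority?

RPN = Severity × Occurrence × Detection:
  FM01: 6 × 5 × 3 = 90
  FM02: 5 × 2 × 5 = 50
  FM03: 7 × 2 × 2 = 28
  FM04: 2 × 3 × 4 = 24
  FM05: 2 × 10 × 5 = 100
  FM06: 4 × 6 × 7 = 168
  FM07: 5 × 8 × 7 = 280
  FM08: 5 × 9 × 8 = 360
  FM09: 8 × 9 × 4 = 288
  FM10: 9 × 9 × 3 = 243
Sorted descending: 360, 288, 280, 243, 168, 100, 90, 50, 28, 24.
The fifth-highest RPN is 168 (FM06).

168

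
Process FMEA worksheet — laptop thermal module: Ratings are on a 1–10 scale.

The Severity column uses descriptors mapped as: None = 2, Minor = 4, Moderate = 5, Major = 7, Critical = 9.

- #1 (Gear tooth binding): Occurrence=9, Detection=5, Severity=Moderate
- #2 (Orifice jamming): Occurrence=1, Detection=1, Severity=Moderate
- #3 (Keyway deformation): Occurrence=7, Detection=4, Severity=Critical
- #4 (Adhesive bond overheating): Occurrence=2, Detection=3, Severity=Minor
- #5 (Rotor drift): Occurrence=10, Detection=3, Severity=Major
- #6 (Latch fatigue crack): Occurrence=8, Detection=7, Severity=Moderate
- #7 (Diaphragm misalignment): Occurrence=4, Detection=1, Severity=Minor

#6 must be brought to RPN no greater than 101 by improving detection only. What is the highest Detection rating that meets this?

2

#6: S=5, O=8, D=7 → current RPN = 280.
Fixed product = 40. Need 40 × D ≤ 101, so D ≤ 101/40 = 2.52.
Maximum integer Detection rating = 2 (gives RPN 80; D=3 would give 120 > 101).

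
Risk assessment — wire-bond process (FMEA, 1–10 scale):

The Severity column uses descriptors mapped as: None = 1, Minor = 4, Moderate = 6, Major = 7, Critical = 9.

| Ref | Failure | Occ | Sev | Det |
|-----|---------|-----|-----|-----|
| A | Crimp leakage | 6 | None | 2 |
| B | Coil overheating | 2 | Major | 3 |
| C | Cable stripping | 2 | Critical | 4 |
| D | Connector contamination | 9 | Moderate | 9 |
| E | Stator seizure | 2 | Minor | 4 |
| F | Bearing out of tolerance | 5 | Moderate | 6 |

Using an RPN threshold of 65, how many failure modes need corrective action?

RPN = Severity × Occurrence × Detection:
  A: 1 × 6 × 2 = 12
  B: 7 × 2 × 3 = 42
  C: 9 × 2 × 4 = 72
  D: 6 × 9 × 9 = 486
  E: 4 × 2 × 4 = 32
  F: 6 × 5 × 6 = 180
Modes with RPN ≥ 65: C (72), D (486), F (180) → 3.

3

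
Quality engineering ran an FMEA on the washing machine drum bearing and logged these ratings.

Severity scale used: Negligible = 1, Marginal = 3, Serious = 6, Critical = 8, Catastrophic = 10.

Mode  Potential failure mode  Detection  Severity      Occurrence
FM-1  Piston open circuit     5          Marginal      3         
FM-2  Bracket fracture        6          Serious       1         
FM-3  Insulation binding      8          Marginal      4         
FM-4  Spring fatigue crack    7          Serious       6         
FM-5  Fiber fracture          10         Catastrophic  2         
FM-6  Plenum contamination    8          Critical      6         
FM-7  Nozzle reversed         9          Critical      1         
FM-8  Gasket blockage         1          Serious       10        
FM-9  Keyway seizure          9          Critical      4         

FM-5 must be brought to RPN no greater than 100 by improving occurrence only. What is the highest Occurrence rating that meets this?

1

FM-5: S=10, O=2, D=10 → current RPN = 200.
Fixed product = 100. Need 100 × O ≤ 100, so O ≤ 100/100 = 1.00.
Maximum integer Occurrence rating = 1 (gives RPN 100; O=2 would give 200 > 100).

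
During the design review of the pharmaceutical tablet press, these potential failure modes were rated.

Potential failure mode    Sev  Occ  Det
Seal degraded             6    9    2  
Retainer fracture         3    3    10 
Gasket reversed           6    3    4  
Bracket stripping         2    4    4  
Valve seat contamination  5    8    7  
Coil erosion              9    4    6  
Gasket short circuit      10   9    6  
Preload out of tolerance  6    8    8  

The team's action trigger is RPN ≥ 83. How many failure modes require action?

RPN = Severity × Occurrence × Detection:
  Seal degraded: 6 × 9 × 2 = 108
  Retainer fracture: 3 × 3 × 10 = 90
  Gasket reversed: 6 × 3 × 4 = 72
  Bracket stripping: 2 × 4 × 4 = 32
  Valve seat contamination: 5 × 8 × 7 = 280
  Coil erosion: 9 × 4 × 6 = 216
  Gasket short circuit: 10 × 9 × 6 = 540
  Preload out of tolerance: 6 × 8 × 8 = 384
Modes with RPN ≥ 83: Seal degraded (108), Retainer fracture (90), Valve seat contamination (280), Coil erosion (216), Gasket short circuit (540), Preload out of tolerance (384) → 6.

6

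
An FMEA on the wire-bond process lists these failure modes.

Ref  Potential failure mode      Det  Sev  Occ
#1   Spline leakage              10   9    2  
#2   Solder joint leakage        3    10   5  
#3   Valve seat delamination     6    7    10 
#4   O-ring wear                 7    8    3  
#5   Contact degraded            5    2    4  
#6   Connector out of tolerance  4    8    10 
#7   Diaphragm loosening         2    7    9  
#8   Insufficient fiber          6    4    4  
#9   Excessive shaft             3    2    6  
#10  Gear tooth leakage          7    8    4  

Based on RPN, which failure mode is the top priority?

#3

RPN = Severity × Occurrence × Detection:
  #1: 9 × 2 × 10 = 180
  #2: 10 × 5 × 3 = 150
  #3: 7 × 10 × 6 = 420
  #4: 8 × 3 × 7 = 168
  #5: 2 × 4 × 5 = 40
  #6: 8 × 10 × 4 = 320
  #7: 7 × 9 × 2 = 126
  #8: 4 × 4 × 6 = 96
  #9: 2 × 6 × 3 = 36
  #10: 8 × 4 × 7 = 224
Highest RPN is 420 → #3.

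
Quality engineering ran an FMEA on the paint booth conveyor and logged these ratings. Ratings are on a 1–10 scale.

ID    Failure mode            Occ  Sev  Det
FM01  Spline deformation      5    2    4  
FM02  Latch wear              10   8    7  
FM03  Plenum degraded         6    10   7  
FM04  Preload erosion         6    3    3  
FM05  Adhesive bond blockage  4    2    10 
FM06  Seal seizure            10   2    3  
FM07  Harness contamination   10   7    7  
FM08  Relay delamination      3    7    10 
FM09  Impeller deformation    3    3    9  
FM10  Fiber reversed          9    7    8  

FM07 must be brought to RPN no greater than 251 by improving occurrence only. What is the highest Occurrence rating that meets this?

FM07: S=7, O=10, D=7 → current RPN = 490.
Fixed product = 49. Need 49 × O ≤ 251, so O ≤ 251/49 = 5.12.
Maximum integer Occurrence rating = 5 (gives RPN 245; O=6 would give 294 > 251).

5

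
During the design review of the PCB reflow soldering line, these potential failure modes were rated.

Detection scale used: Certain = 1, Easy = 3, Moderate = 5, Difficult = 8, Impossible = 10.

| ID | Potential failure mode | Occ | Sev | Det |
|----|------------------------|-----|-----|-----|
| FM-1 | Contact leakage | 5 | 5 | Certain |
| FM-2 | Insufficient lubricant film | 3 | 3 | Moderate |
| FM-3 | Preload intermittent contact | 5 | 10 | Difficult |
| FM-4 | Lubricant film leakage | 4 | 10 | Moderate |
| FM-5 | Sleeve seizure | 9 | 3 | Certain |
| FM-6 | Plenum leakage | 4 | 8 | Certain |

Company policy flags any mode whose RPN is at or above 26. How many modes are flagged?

5

RPN = Severity × Occurrence × Detection:
  FM-1: 5 × 5 × 1 = 25
  FM-2: 3 × 3 × 5 = 45
  FM-3: 10 × 5 × 8 = 400
  FM-4: 10 × 4 × 5 = 200
  FM-5: 3 × 9 × 1 = 27
  FM-6: 8 × 4 × 1 = 32
Modes with RPN ≥ 26: FM-2 (45), FM-3 (400), FM-4 (200), FM-5 (27), FM-6 (32) → 5.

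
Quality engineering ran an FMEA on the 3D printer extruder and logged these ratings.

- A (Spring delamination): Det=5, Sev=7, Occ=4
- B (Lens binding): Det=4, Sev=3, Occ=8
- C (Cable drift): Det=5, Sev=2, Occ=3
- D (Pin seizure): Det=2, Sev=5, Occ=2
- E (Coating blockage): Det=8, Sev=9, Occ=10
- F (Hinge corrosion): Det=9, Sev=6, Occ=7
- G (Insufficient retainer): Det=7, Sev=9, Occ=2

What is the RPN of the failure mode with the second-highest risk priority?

378

RPN = Severity × Occurrence × Detection:
  A: 7 × 4 × 5 = 140
  B: 3 × 8 × 4 = 96
  C: 2 × 3 × 5 = 30
  D: 5 × 2 × 2 = 20
  E: 9 × 10 × 8 = 720
  F: 6 × 7 × 9 = 378
  G: 9 × 2 × 7 = 126
Sorted descending: 720, 378, 140, 126, 96, 30, 20.
The second-highest RPN is 378 (F).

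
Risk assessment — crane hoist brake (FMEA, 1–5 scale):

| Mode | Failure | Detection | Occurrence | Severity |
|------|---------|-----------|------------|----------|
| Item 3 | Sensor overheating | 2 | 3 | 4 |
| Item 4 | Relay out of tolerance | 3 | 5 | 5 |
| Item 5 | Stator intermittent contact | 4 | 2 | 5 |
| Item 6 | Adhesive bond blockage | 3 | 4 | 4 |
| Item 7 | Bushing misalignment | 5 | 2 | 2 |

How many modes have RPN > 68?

RPN = Severity × Occurrence × Detection:
  Item 3: 4 × 3 × 2 = 24
  Item 4: 5 × 5 × 3 = 75
  Item 5: 5 × 2 × 4 = 40
  Item 6: 4 × 4 × 3 = 48
  Item 7: 2 × 2 × 5 = 20
Modes with RPN > 68: Item 4 (75) → 1.

1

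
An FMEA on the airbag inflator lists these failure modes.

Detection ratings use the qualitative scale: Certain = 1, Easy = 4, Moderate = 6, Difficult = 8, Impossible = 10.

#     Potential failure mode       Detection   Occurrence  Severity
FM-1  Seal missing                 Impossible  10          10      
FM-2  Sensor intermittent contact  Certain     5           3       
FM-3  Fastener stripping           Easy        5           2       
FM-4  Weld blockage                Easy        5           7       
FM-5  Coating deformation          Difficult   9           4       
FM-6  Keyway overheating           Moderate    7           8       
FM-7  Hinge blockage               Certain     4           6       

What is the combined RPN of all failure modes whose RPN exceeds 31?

1804

RPN = Severity × Occurrence × Detection:
  FM-1: 10 × 10 × 10 = 1000
  FM-2: 3 × 5 × 1 = 15
  FM-3: 2 × 5 × 4 = 40
  FM-4: 7 × 5 × 4 = 140
  FM-5: 4 × 9 × 8 = 288
  FM-6: 8 × 7 × 6 = 336
  FM-7: 6 × 4 × 1 = 24
RPN > 31: FM-1 (1000), FM-3 (40), FM-4 (140), FM-5 (288), FM-6 (336).
Sum: 1000 + 40 + 140 + 288 + 336 = 1804.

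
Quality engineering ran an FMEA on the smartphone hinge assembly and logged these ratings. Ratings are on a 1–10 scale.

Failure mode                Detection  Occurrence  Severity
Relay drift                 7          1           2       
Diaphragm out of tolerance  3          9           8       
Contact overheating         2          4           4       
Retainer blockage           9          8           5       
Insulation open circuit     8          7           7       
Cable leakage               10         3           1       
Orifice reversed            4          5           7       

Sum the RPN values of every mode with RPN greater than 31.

1140

RPN = Severity × Occurrence × Detection:
  Relay drift: 2 × 1 × 7 = 14
  Diaphragm out of tolerance: 8 × 9 × 3 = 216
  Contact overheating: 4 × 4 × 2 = 32
  Retainer blockage: 5 × 8 × 9 = 360
  Insulation open circuit: 7 × 7 × 8 = 392
  Cable leakage: 1 × 3 × 10 = 30
  Orifice reversed: 7 × 5 × 4 = 140
RPN > 31: Diaphragm out of tolerance (216), Contact overheating (32), Retainer blockage (360), Insulation open circuit (392), Orifice reversed (140).
Sum: 216 + 32 + 360 + 392 + 140 = 1140.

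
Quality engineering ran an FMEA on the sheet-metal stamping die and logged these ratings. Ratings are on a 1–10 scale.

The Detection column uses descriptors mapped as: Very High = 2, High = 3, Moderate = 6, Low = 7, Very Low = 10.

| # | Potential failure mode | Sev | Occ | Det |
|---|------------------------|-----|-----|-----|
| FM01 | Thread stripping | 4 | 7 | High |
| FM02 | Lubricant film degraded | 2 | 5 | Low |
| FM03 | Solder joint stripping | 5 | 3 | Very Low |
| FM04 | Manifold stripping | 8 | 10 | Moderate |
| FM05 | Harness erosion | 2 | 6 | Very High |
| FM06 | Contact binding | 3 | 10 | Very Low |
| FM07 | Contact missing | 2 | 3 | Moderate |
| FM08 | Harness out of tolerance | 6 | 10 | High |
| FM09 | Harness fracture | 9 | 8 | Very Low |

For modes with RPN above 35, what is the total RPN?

2020

RPN = Severity × Occurrence × Detection:
  FM01: 4 × 7 × 3 = 84
  FM02: 2 × 5 × 7 = 70
  FM03: 5 × 3 × 10 = 150
  FM04: 8 × 10 × 6 = 480
  FM05: 2 × 6 × 2 = 24
  FM06: 3 × 10 × 10 = 300
  FM07: 2 × 3 × 6 = 36
  FM08: 6 × 10 × 3 = 180
  FM09: 9 × 8 × 10 = 720
RPN > 35: FM01 (84), FM02 (70), FM03 (150), FM04 (480), FM06 (300), FM07 (36), FM08 (180), FM09 (720).
Sum: 84 + 70 + 150 + 480 + 300 + 36 + 180 + 720 = 2020.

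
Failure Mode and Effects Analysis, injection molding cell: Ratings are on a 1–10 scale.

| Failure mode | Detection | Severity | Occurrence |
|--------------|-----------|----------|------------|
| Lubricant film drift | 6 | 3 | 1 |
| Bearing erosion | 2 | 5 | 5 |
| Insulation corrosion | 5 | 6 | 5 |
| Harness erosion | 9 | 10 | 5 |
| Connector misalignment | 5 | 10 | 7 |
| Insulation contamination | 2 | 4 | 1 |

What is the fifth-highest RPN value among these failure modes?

18

RPN = Severity × Occurrence × Detection:
  Lubricant film drift: 3 × 1 × 6 = 18
  Bearing erosion: 5 × 5 × 2 = 50
  Insulation corrosion: 6 × 5 × 5 = 150
  Harness erosion: 10 × 5 × 9 = 450
  Connector misalignment: 10 × 7 × 5 = 350
  Insulation contamination: 4 × 1 × 2 = 8
Sorted descending: 450, 350, 150, 50, 18, 8.
The fifth-highest RPN is 18 (Lubricant film drift).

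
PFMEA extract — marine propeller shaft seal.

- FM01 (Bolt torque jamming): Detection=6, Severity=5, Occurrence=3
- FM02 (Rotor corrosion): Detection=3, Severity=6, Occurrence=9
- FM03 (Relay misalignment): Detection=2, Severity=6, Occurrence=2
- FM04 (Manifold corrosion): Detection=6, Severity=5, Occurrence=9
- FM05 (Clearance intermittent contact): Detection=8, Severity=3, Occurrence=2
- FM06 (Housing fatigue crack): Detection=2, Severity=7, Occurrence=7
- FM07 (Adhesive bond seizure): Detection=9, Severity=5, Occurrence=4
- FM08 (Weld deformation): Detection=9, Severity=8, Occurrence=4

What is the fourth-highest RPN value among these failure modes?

RPN = Severity × Occurrence × Detection:
  FM01: 5 × 3 × 6 = 90
  FM02: 6 × 9 × 3 = 162
  FM03: 6 × 2 × 2 = 24
  FM04: 5 × 9 × 6 = 270
  FM05: 3 × 2 × 8 = 48
  FM06: 7 × 7 × 2 = 98
  FM07: 5 × 4 × 9 = 180
  FM08: 8 × 4 × 9 = 288
Sorted descending: 288, 270, 180, 162, 98, 90, 48, 24.
The fourth-highest RPN is 162 (FM02).

162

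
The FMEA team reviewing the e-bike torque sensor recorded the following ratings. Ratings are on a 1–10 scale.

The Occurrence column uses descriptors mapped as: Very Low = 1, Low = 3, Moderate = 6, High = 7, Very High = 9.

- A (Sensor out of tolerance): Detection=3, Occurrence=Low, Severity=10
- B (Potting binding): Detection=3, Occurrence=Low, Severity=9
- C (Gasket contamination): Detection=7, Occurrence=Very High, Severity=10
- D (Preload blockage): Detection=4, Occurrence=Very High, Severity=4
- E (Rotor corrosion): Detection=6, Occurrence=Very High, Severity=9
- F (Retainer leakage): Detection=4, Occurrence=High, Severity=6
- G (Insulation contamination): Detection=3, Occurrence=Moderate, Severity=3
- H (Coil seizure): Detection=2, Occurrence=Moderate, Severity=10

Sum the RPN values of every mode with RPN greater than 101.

RPN = Severity × Occurrence × Detection:
  A: 10 × 3 × 3 = 90
  B: 9 × 3 × 3 = 81
  C: 10 × 9 × 7 = 630
  D: 4 × 9 × 4 = 144
  E: 9 × 9 × 6 = 486
  F: 6 × 7 × 4 = 168
  G: 3 × 6 × 3 = 54
  H: 10 × 6 × 2 = 120
RPN > 101: C (630), D (144), E (486), F (168), H (120).
Sum: 630 + 144 + 486 + 168 + 120 = 1548.

1548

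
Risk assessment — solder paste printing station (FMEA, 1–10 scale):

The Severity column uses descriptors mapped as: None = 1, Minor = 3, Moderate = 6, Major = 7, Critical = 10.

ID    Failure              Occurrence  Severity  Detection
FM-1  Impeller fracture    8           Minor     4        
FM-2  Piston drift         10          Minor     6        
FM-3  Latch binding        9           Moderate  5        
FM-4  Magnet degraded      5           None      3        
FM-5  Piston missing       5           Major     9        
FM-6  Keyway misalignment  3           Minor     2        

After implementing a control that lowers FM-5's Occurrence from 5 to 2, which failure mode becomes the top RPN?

FM-3

RPN = Severity × Occurrence × Detection:
  FM-1: 3 × 8 × 4 = 96
  FM-2: 3 × 10 × 6 = 180
  FM-3: 6 × 9 × 5 = 270
  FM-4: 1 × 5 × 3 = 15
  FM-5: 7 × 5 × 9 = 315
  FM-6: 3 × 3 × 2 = 18
After action: FM-5 → 7 × 2 × 9 = 126.
Revised RPNs: FM-3=270, FM-2=180, FM-5=126, FM-1=96, FM-6=18, FM-4=15.
Highest is now FM-3 (270).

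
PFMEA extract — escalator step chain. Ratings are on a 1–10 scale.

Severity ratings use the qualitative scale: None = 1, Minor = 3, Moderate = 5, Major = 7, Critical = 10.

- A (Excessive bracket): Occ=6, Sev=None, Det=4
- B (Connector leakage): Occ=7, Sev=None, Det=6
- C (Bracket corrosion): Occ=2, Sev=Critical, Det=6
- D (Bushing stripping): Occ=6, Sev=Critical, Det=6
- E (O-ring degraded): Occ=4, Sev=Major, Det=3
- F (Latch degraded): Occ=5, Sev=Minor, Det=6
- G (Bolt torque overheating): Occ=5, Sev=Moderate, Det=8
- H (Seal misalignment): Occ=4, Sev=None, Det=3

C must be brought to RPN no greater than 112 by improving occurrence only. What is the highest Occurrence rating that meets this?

1

C: S=10, O=2, D=6 → current RPN = 120.
Fixed product = 60. Need 60 × O ≤ 112, so O ≤ 112/60 = 1.87.
Maximum integer Occurrence rating = 1 (gives RPN 60; O=2 would give 120 > 112).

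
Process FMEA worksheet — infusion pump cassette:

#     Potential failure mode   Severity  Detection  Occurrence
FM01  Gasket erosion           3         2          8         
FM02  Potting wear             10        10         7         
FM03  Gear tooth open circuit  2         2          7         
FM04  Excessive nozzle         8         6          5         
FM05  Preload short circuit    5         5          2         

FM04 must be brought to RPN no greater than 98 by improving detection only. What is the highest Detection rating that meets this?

FM04: S=8, O=5, D=6 → current RPN = 240.
Fixed product = 40. Need 40 × D ≤ 98, so D ≤ 98/40 = 2.45.
Maximum integer Detection rating = 2 (gives RPN 80; D=3 would give 120 > 98).

2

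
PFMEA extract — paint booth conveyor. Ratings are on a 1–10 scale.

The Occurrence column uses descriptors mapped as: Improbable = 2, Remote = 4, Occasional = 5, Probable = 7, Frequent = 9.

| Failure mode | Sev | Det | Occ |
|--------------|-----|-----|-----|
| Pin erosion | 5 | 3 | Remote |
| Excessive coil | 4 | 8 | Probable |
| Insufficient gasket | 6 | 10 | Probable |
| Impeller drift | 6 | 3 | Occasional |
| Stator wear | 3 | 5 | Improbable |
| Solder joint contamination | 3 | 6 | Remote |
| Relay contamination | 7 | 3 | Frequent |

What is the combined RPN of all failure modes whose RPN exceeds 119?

833

RPN = Severity × Occurrence × Detection:
  Pin erosion: 5 × 4 × 3 = 60
  Excessive coil: 4 × 7 × 8 = 224
  Insufficient gasket: 6 × 7 × 10 = 420
  Impeller drift: 6 × 5 × 3 = 90
  Stator wear: 3 × 2 × 5 = 30
  Solder joint contamination: 3 × 4 × 6 = 72
  Relay contamination: 7 × 9 × 3 = 189
RPN > 119: Excessive coil (224), Insufficient gasket (420), Relay contamination (189).
Sum: 224 + 420 + 189 = 833.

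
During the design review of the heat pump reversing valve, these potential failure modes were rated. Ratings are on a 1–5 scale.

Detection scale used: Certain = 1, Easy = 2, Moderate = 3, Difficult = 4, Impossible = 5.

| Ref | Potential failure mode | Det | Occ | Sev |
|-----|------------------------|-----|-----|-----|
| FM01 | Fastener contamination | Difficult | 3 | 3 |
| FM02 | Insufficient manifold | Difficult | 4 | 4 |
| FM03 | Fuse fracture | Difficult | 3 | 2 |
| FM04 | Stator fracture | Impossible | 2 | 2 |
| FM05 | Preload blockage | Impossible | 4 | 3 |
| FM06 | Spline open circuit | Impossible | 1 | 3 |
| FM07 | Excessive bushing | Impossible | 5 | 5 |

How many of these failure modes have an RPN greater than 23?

RPN = Severity × Occurrence × Detection:
  FM01: 3 × 3 × 4 = 36
  FM02: 4 × 4 × 4 = 64
  FM03: 2 × 3 × 4 = 24
  FM04: 2 × 2 × 5 = 20
  FM05: 3 × 4 × 5 = 60
  FM06: 3 × 1 × 5 = 15
  FM07: 5 × 5 × 5 = 125
Modes with RPN > 23: FM01 (36), FM02 (64), FM03 (24), FM05 (60), FM07 (125) → 5.

5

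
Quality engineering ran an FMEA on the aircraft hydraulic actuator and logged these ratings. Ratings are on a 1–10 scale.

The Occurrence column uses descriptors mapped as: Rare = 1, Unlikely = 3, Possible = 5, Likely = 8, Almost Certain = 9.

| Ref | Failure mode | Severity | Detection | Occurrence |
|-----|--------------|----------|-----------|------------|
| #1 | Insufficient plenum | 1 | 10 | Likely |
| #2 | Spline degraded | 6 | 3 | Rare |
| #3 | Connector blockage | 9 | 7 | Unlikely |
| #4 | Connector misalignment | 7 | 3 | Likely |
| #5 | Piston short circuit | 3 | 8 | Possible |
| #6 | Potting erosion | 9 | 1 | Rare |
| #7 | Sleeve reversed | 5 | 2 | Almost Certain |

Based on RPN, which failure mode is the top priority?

RPN = Severity × Occurrence × Detection:
  #1: 1 × 8 × 10 = 80
  #2: 6 × 1 × 3 = 18
  #3: 9 × 3 × 7 = 189
  #4: 7 × 8 × 3 = 168
  #5: 3 × 5 × 8 = 120
  #6: 9 × 1 × 1 = 9
  #7: 5 × 9 × 2 = 90
Highest RPN is 189 → #3.

#3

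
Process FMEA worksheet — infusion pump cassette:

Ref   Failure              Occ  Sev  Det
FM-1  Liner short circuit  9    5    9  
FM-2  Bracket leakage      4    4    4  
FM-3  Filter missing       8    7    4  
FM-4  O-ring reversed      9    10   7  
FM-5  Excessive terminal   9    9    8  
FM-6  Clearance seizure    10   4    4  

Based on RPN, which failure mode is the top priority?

RPN = Severity × Occurrence × Detection:
  FM-1: 5 × 9 × 9 = 405
  FM-2: 4 × 4 × 4 = 64
  FM-3: 7 × 8 × 4 = 224
  FM-4: 10 × 9 × 7 = 630
  FM-5: 9 × 9 × 8 = 648
  FM-6: 4 × 10 × 4 = 160
Highest RPN is 648 → FM-5.

FM-5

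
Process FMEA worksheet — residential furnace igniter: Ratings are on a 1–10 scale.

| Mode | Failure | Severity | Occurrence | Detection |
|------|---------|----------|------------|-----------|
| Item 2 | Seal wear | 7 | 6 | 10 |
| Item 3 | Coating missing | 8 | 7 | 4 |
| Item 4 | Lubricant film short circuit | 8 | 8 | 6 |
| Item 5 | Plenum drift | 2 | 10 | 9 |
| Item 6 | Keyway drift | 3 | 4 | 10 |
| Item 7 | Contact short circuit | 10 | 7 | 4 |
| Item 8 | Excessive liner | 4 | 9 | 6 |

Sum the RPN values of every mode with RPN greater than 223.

1308

RPN = Severity × Occurrence × Detection:
  Item 2: 7 × 6 × 10 = 420
  Item 3: 8 × 7 × 4 = 224
  Item 4: 8 × 8 × 6 = 384
  Item 5: 2 × 10 × 9 = 180
  Item 6: 3 × 4 × 10 = 120
  Item 7: 10 × 7 × 4 = 280
  Item 8: 4 × 9 × 6 = 216
RPN > 223: Item 2 (420), Item 3 (224), Item 4 (384), Item 7 (280).
Sum: 420 + 224 + 384 + 280 = 1308.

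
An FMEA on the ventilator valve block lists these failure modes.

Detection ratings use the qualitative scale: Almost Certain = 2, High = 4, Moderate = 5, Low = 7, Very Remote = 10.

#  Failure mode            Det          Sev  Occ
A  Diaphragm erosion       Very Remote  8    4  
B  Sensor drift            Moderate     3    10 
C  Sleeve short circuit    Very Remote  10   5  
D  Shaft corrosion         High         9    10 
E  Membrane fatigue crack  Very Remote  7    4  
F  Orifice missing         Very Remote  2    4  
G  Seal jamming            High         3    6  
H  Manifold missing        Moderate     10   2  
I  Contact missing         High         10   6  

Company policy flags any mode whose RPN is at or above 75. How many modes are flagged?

RPN = Severity × Occurrence × Detection:
  A: 8 × 4 × 10 = 320
  B: 3 × 10 × 5 = 150
  C: 10 × 5 × 10 = 500
  D: 9 × 10 × 4 = 360
  E: 7 × 4 × 10 = 280
  F: 2 × 4 × 10 = 80
  G: 3 × 6 × 4 = 72
  H: 10 × 2 × 5 = 100
  I: 10 × 6 × 4 = 240
Modes with RPN ≥ 75: A (320), B (150), C (500), D (360), E (280), F (80), H (100), I (240) → 8.

8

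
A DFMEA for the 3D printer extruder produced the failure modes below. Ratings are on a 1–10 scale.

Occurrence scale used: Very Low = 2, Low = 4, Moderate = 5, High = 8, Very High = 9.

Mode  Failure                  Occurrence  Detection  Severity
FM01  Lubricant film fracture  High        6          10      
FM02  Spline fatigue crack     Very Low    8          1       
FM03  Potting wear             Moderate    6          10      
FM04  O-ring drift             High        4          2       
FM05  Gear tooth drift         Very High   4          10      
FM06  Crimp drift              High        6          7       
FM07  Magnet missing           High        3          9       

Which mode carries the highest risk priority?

FM01

RPN = Severity × Occurrence × Detection:
  FM01: 10 × 8 × 6 = 480
  FM02: 1 × 2 × 8 = 16
  FM03: 10 × 5 × 6 = 300
  FM04: 2 × 8 × 4 = 64
  FM05: 10 × 9 × 4 = 360
  FM06: 7 × 8 × 6 = 336
  FM07: 9 × 8 × 3 = 216
Highest RPN is 480 → FM01.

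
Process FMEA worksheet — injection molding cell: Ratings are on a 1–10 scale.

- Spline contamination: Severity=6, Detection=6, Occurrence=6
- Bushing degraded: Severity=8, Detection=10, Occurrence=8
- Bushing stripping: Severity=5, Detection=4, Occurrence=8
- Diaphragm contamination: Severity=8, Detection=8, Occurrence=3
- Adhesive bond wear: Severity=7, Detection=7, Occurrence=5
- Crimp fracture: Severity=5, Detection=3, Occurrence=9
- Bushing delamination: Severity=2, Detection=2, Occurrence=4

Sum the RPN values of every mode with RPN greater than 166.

RPN = Severity × Occurrence × Detection:
  Spline contamination: 6 × 6 × 6 = 216
  Bushing degraded: 8 × 8 × 10 = 640
  Bushing stripping: 5 × 8 × 4 = 160
  Diaphragm contamination: 8 × 3 × 8 = 192
  Adhesive bond wear: 7 × 5 × 7 = 245
  Crimp fracture: 5 × 9 × 3 = 135
  Bushing delamination: 2 × 4 × 2 = 16
RPN > 166: Spline contamination (216), Bushing degraded (640), Diaphragm contamination (192), Adhesive bond wear (245).
Sum: 216 + 640 + 192 + 245 = 1293.

1293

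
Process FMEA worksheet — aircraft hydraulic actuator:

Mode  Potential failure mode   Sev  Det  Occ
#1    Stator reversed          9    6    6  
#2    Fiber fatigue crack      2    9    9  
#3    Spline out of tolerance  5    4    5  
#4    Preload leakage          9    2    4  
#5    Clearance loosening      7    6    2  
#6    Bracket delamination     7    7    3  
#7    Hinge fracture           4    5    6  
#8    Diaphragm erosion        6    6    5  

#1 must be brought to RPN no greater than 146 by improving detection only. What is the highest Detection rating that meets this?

#1: S=9, O=6, D=6 → current RPN = 324.
Fixed product = 54. Need 54 × D ≤ 146, so D ≤ 146/54 = 2.70.
Maximum integer Detection rating = 2 (gives RPN 108; D=3 would give 162 > 146).

2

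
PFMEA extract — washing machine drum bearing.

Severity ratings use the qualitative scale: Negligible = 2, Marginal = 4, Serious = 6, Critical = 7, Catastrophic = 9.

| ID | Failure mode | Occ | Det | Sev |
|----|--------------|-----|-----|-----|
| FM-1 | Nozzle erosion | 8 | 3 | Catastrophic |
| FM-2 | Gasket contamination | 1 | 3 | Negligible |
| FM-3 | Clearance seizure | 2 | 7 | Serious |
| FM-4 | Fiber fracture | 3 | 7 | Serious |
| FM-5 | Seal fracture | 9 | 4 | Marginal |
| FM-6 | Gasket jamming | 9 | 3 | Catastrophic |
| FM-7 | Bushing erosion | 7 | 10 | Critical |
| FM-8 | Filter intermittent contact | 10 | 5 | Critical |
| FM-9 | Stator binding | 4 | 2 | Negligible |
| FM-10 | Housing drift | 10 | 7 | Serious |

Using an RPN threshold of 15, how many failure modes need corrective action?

RPN = Severity × Occurrence × Detection:
  FM-1: 9 × 8 × 3 = 216
  FM-2: 2 × 1 × 3 = 6
  FM-3: 6 × 2 × 7 = 84
  FM-4: 6 × 3 × 7 = 126
  FM-5: 4 × 9 × 4 = 144
  FM-6: 9 × 9 × 3 = 243
  FM-7: 7 × 7 × 10 = 490
  FM-8: 7 × 10 × 5 = 350
  FM-9: 2 × 4 × 2 = 16
  FM-10: 6 × 10 × 7 = 420
Modes with RPN ≥ 15: FM-1 (216), FM-3 (84), FM-4 (126), FM-5 (144), FM-6 (243), FM-7 (490), FM-8 (350), FM-9 (16), FM-10 (420) → 9.

9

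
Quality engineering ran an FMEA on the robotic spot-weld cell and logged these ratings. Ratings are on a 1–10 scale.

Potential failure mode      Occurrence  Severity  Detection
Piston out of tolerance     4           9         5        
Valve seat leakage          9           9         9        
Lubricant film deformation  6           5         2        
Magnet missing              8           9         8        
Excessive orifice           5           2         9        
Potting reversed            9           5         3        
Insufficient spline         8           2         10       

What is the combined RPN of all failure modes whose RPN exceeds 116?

RPN = Severity × Occurrence × Detection:
  Piston out of tolerance: 9 × 4 × 5 = 180
  Valve seat leakage: 9 × 9 × 9 = 729
  Lubricant film deformation: 5 × 6 × 2 = 60
  Magnet missing: 9 × 8 × 8 = 576
  Excessive orifice: 2 × 5 × 9 = 90
  Potting reversed: 5 × 9 × 3 = 135
  Insufficient spline: 2 × 8 × 10 = 160
RPN > 116: Piston out of tolerance (180), Valve seat leakage (729), Magnet missing (576), Potting reversed (135), Insufficient spline (160).
Sum: 180 + 729 + 576 + 135 + 160 = 1780.

1780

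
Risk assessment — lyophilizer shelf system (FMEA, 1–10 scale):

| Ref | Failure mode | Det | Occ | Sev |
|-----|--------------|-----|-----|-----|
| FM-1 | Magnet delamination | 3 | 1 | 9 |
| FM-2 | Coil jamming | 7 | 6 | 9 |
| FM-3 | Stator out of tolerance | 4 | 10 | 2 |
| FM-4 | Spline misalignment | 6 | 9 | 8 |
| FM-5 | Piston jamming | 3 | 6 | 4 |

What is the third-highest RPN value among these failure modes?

RPN = Severity × Occurrence × Detection:
  FM-1: 9 × 1 × 3 = 27
  FM-2: 9 × 6 × 7 = 378
  FM-3: 2 × 10 × 4 = 80
  FM-4: 8 × 9 × 6 = 432
  FM-5: 4 × 6 × 3 = 72
Sorted descending: 432, 378, 80, 72, 27.
The third-highest RPN is 80 (FM-3).

80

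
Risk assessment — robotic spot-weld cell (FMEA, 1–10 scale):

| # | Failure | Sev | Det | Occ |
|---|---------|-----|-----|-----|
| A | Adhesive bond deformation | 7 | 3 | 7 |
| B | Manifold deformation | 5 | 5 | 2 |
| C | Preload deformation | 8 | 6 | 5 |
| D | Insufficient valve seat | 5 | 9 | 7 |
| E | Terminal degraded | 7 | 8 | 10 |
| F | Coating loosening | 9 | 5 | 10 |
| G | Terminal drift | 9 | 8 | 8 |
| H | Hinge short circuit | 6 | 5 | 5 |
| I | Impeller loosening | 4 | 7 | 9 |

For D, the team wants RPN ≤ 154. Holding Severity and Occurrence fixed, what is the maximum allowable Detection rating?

4

D: S=5, O=7, D=9 → current RPN = 315.
Fixed product = 35. Need 35 × D ≤ 154, so D ≤ 154/35 = 4.40.
Maximum integer Detection rating = 4 (gives RPN 140; D=5 would give 175 > 154).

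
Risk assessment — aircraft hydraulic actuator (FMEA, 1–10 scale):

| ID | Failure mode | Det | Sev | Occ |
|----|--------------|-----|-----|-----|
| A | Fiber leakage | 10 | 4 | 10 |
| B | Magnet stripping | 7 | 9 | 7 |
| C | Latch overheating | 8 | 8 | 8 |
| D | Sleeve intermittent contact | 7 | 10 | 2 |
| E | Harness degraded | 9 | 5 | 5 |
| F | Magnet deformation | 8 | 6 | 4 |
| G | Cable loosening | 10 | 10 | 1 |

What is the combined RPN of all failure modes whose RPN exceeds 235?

1353

RPN = Severity × Occurrence × Detection:
  A: 4 × 10 × 10 = 400
  B: 9 × 7 × 7 = 441
  C: 8 × 8 × 8 = 512
  D: 10 × 2 × 7 = 140
  E: 5 × 5 × 9 = 225
  F: 6 × 4 × 8 = 192
  G: 10 × 1 × 10 = 100
RPN > 235: A (400), B (441), C (512).
Sum: 400 + 441 + 512 = 1353.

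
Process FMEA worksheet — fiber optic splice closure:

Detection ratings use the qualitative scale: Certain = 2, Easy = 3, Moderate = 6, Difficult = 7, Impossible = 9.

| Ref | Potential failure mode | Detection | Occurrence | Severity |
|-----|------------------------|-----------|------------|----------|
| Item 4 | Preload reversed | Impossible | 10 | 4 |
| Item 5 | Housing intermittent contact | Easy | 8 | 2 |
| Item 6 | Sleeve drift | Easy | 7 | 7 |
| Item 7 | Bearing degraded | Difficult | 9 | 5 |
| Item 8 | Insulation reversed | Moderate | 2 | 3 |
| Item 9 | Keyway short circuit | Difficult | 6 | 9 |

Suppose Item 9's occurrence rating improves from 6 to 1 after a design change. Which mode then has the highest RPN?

RPN = Severity × Occurrence × Detection:
  Item 4: 4 × 10 × 9 = 360
  Item 5: 2 × 8 × 3 = 48
  Item 6: 7 × 7 × 3 = 147
  Item 7: 5 × 9 × 7 = 315
  Item 8: 3 × 2 × 6 = 36
  Item 9: 9 × 6 × 7 = 378
After action: Item 9 → 9 × 1 × 7 = 63.
Revised RPNs: Item 4=360, Item 7=315, Item 6=147, Item 9=63, Item 5=48, Item 8=36.
Highest is now Item 4 (360).

Item 4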